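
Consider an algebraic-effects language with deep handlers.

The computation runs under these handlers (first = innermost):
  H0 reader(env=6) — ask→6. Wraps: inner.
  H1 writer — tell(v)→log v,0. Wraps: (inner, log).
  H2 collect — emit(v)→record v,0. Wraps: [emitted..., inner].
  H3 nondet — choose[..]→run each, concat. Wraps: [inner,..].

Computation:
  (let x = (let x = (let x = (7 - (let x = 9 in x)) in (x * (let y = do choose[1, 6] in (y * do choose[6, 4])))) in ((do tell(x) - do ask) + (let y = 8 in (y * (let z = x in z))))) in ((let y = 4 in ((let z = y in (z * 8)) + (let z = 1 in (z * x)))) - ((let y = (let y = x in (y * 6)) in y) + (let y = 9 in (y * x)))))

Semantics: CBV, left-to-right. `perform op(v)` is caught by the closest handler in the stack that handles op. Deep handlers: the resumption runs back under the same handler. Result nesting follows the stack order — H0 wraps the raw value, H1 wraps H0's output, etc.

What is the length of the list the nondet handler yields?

Working:
choose[1, 6] @ H3
  branch[0] choose=1:
    choose[6, 4] @ H3
      branch[0] choose=6:
        tell(-12) @ H1 ⇒ log+=-12
        ask @ H0 ⇒ 6
        H0 returns 1460
        H1 returns (1460, (-12))
        H2 returns [(1460, (-12))]
        H3 returns [[(1460, (-12))]]
      branch[1] choose=4:
        tell(-8) @ H1 ⇒ log+=-8
        ask @ H0 ⇒ 6
        H0 returns 1012
        H1 returns (1012, (-8))
        H2 returns [(1012, (-8))]
        H3 returns [[(1012, (-8))]]
  branch[1] choose=6:
    choose[6, 4] @ H3
      branch[0] choose=6:
        tell(-72) @ H1 ⇒ log+=-72
        ask @ H0 ⇒ 6
        H0 returns 8180
        H1 returns (8180, (-72))
        H2 returns [(8180, (-72))]
        H3 returns [[(8180, (-72))]]
      branch[1] choose=4:
        tell(-48) @ H1 ⇒ log+=-48
        ask @ H0 ⇒ 6
        H0 returns 5492
        H1 returns (5492, (-48))
        H2 returns [(5492, (-48))]
        H3 returns [[(5492, (-48))]]
= [[(1460, (-12))], [(1012, (-8))], [(8180, (-72))], [(5492, (-48))]]

Answer: 4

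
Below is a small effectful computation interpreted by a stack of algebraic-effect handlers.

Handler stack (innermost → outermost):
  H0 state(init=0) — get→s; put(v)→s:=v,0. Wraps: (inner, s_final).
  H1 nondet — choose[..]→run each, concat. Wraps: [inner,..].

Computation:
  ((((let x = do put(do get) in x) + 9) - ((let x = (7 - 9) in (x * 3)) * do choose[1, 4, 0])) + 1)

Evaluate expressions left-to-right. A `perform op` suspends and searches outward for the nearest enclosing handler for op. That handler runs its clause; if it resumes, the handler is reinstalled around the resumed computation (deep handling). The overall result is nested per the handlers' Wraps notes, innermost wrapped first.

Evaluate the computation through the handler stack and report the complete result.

Answer: [(16, 0), (34, 0), (10, 0)]

Evaluation trace:
get @ H0 ⇒ 0
put(0) @ H0 ⇒ s:=0
choose[1, 4, 0] @ H1
  branch[0] choose=1:
    H0 returns (16, 0)
    H1 returns [(16, 0)]
  branch[1] choose=4:
    H0 returns (34, 0)
    H1 returns [(34, 0)]
  branch[2] choose=0:
    H0 returns (10, 0)
    H1 returns [(10, 0)]
= [(16, 0), (34, 0), (10, 0)]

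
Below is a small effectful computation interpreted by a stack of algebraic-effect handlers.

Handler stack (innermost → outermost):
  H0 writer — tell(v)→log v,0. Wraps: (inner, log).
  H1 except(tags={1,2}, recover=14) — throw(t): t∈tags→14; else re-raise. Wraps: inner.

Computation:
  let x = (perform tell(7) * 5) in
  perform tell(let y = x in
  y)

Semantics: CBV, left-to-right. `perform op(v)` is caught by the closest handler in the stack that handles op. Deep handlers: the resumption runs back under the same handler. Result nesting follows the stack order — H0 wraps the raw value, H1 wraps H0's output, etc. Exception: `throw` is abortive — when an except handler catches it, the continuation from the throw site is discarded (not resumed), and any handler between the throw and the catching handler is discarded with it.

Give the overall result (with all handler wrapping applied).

Working:
tell(7) @ H0 ⇒ log+=7
tell(0) @ H0 ⇒ log+=0
H0 returns (0, (7, 0))
H1 returns (0, (7, 0))
= (0, (7, 0))

Answer: (0, (7, 0))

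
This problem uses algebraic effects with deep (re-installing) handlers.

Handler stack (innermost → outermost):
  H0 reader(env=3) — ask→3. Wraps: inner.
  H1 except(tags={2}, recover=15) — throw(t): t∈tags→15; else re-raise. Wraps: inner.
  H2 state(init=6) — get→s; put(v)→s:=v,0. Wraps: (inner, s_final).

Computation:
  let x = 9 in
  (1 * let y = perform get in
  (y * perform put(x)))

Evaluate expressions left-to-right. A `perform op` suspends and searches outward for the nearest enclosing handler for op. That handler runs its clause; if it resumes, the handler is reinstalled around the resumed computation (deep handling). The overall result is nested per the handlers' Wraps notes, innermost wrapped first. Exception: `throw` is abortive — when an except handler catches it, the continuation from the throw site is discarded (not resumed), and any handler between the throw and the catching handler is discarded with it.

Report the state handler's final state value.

Evaluation trace:
get @ H2 ⇒ 6
put(9) @ H2 ⇒ s:=9
H0 returns 0
H1 returns 0
H2 returns (0, 9)
= (0, 9)

Answer: 9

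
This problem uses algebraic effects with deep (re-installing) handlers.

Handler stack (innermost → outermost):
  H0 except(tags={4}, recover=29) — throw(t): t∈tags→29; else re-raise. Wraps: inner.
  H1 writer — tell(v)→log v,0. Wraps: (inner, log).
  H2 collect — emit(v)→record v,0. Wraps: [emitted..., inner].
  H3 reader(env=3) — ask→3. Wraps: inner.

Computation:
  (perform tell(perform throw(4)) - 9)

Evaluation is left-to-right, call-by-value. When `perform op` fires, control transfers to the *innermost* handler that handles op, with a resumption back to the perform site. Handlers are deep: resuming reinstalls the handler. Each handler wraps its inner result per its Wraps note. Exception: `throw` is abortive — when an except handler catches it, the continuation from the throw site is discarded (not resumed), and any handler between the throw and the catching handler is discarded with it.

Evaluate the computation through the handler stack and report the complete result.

Evaluation trace:
throw(4) @ H0 caught ⇒ 29
H1 returns (29, ())
H2 returns [(29, ())]
H3 returns [(29, ())]
= [(29, ())]

Answer: [(29, ())]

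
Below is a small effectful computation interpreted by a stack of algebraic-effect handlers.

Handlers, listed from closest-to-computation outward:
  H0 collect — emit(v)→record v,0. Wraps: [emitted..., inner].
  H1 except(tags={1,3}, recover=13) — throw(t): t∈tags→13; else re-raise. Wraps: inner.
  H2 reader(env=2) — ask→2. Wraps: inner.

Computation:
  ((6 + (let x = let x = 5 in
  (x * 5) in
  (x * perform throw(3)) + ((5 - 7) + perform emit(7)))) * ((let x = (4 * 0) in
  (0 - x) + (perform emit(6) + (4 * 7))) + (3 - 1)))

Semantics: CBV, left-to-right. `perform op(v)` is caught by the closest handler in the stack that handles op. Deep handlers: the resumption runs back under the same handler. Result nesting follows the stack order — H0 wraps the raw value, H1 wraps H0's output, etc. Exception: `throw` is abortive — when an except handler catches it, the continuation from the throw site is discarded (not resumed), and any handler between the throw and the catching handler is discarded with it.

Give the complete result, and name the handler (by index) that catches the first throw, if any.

Step-by-step:
throw(3) @ H1 caught ⇒ 13
H2 returns 13
= 13

Answer: 13 ; first throw caught by: H1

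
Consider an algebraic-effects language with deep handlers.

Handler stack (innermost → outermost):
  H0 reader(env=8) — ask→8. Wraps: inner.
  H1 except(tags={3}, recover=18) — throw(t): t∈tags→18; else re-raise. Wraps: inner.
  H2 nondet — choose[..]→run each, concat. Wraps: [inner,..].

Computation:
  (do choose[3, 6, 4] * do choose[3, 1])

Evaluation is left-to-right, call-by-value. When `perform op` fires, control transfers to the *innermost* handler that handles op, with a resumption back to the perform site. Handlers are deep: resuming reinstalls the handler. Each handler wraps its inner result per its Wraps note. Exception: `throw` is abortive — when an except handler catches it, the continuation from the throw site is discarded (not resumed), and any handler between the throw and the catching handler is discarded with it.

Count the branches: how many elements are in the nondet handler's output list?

Answer: 6

Step-by-step:
choose[3, 6, 4] @ H2
  branch[0] choose=3:
    choose[3, 1] @ H2
      branch[0] choose=3:
        H0 returns 9
        H1 returns 9
        H2 returns [9]
      branch[1] choose=1:
        H0 returns 3
        H1 returns 3
        H2 returns [3]
  branch[1] choose=6:
    choose[3, 1] @ H2
      branch[0] choose=3:
        H0 returns 18
        H1 returns 18
        H2 returns [18]
      branch[1] choose=1:
        H0 returns 6
        H1 returns 6
        H2 returns [6]
  branch[2] choose=4:
    choose[3, 1] @ H2
      branch[0] choose=3:
        H0 returns 12
        H1 returns 12
        H2 returns [12]
      branch[1] choose=1:
        H0 returns 4
        H1 returns 4
        H2 returns [4]
= [9, 3, 18, 6, 12, 4]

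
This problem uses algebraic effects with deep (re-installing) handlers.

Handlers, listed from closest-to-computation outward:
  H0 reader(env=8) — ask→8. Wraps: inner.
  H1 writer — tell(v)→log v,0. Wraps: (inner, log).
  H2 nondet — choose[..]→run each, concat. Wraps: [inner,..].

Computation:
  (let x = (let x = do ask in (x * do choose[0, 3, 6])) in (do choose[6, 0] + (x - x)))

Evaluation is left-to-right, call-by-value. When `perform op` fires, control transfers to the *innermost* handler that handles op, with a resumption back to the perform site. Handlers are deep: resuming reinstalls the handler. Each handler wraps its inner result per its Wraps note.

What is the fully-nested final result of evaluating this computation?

Answer: [(6, ()), (0, ()), (6, ()), (0, ()), (6, ()), (0, ())]

Evaluation trace:
ask @ H0 ⇒ 8
choose[0, 3, 6] @ H2
  branch[0] choose=0:
    choose[6, 0] @ H2
      branch[0] choose=6:
        H0 returns 6
        H1 returns (6, ())
        H2 returns [(6, ())]
      branch[1] choose=0:
        H0 returns 0
        H1 returns (0, ())
        H2 returns [(0, ())]
  branch[1] choose=3:
    choose[6, 0] @ H2
      branch[0] choose=6:
        H0 returns 6
        H1 returns (6, ())
        H2 returns [(6, ())]
      branch[1] choose=0:
        H0 returns 0
        H1 returns (0, ())
        H2 returns [(0, ())]
  branch[2] choose=6:
    choose[6, 0] @ H2
      branch[0] choose=6:
        H0 returns 6
        H1 returns (6, ())
        H2 returns [(6, ())]
      branch[1] choose=0:
        H0 returns 0
        H1 returns (0, ())
        H2 returns [(0, ())]
= [(6, ()), (0, ()), (6, ()), (0, ()), (6, ()), (0, ())]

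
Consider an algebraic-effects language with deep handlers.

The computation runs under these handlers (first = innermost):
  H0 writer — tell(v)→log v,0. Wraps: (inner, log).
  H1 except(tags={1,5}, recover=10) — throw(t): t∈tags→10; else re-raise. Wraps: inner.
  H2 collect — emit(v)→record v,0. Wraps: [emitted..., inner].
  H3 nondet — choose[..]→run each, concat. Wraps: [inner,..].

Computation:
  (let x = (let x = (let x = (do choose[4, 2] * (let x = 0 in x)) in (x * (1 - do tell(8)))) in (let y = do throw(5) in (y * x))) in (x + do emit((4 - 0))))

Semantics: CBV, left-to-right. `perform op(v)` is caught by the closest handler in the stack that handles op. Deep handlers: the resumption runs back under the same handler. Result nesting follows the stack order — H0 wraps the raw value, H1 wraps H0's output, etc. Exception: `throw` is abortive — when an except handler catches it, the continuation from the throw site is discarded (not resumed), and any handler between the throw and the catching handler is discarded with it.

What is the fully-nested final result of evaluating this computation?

Evaluation trace:
choose[4, 2] @ H3
  branch[0] choose=4:
    tell(8) @ H0 ⇒ log+=8
    throw(5) @ H1 caught ⇒ 10
    H2 returns [10]
    H3 returns [[10]]
  branch[1] choose=2:
    tell(8) @ H0 ⇒ log+=8
    throw(5) @ H1 caught ⇒ 10
    H2 returns [10]
    H3 returns [[10]]
= [[10], [10]]

Answer: [[10], [10]]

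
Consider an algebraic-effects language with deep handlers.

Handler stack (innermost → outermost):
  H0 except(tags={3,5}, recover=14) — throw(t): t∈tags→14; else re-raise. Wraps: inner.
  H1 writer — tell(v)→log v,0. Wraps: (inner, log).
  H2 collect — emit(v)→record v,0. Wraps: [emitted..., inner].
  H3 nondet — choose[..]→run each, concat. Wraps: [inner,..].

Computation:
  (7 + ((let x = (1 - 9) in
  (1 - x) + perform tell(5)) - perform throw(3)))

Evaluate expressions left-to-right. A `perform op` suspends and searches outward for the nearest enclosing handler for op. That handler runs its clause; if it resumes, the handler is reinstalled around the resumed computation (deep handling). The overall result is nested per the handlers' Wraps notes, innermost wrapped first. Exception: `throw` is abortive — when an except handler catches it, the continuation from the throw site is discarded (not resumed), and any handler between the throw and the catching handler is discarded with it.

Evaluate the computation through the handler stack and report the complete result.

Answer: [[(14, (5))]]

Working:
tell(5) @ H1 ⇒ log+=5
throw(3) @ H0 caught ⇒ 14
H1 returns (14, (5))
H2 returns [(14, (5))]
H3 returns [[(14, (5))]]
= [[(14, (5))]]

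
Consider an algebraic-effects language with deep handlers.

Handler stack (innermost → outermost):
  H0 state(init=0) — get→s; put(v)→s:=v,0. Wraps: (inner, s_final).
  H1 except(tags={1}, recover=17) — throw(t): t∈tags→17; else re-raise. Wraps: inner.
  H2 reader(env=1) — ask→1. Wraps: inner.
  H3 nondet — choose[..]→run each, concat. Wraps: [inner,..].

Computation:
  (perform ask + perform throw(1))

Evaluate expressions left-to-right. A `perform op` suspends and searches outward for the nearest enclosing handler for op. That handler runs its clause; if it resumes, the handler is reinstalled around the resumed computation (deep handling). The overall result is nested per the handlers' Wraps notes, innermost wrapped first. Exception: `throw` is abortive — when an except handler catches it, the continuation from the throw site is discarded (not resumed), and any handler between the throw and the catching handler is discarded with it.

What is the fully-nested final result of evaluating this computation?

Working:
ask @ H2 ⇒ 1
throw(1) @ H1 caught ⇒ 17
H2 returns 17
H3 returns [17]
= [17]

Answer: [17]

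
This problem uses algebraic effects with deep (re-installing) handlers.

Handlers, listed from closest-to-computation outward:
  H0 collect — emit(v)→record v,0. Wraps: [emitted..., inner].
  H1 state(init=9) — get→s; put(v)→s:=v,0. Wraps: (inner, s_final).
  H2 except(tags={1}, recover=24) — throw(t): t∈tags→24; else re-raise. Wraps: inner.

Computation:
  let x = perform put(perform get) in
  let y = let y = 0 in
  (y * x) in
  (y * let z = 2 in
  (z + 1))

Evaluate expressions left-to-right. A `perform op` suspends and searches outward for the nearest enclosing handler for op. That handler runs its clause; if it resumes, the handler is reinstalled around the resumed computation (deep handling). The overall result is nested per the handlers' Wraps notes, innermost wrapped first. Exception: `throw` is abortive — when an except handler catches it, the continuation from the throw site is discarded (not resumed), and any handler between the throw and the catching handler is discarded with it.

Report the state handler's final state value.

Step-by-step:
get @ H1 ⇒ 9
put(9) @ H1 ⇒ s:=9
H0 returns [0]
H1 returns ([0], 9)
H2 returns ([0], 9)
= ([0], 9)

Answer: 9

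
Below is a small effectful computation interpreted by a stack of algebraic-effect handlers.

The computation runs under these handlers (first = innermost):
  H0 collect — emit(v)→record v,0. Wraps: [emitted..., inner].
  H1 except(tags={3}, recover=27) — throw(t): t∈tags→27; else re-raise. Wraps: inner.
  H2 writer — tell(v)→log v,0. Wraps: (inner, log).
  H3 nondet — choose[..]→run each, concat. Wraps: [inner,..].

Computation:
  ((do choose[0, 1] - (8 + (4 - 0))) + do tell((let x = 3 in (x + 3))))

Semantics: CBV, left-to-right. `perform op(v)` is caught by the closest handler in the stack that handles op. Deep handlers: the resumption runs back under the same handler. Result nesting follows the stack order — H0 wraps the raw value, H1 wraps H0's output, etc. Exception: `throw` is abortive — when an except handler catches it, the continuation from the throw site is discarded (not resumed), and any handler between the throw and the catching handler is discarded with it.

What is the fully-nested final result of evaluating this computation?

Answer: [([-12], (6)), ([-11], (6))]

Evaluation trace:
choose[0, 1] @ H3
  branch[0] choose=0:
    tell(6) @ H2 ⇒ log+=6
    H0 returns [-12]
    H1 returns [-12]
    H2 returns ([-12], (6))
    H3 returns [([-12], (6))]
  branch[1] choose=1:
    tell(6) @ H2 ⇒ log+=6
    H0 returns [-11]
    H1 returns [-11]
    H2 returns ([-11], (6))
    H3 returns [([-11], (6))]
= [([-12], (6)), ([-11], (6))]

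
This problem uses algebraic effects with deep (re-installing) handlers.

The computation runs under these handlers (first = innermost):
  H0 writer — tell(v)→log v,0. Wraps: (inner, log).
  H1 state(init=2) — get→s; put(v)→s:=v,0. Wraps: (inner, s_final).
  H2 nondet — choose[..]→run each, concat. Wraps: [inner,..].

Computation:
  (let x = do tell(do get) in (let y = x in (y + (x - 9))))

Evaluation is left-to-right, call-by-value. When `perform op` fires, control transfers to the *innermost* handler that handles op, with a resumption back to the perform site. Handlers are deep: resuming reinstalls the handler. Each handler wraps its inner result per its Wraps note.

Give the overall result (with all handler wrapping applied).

Step-by-step:
get @ H1 ⇒ 2
tell(2) @ H0 ⇒ log+=2
H0 returns (-9, (2))
H1 returns ((-9, (2)), 2)
H2 returns [((-9, (2)), 2)]
= [((-9, (2)), 2)]

Answer: [((-9, (2)), 2)]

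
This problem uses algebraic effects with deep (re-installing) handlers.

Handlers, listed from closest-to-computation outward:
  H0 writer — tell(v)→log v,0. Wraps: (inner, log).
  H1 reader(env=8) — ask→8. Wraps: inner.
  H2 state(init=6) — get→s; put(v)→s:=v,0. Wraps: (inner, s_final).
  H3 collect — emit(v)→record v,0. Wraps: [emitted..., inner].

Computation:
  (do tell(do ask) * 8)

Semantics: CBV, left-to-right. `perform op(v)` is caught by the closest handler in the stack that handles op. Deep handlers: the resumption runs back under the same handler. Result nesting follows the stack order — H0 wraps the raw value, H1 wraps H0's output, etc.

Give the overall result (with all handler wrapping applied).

Step-by-step:
ask @ H1 ⇒ 8
tell(8) @ H0 ⇒ log+=8
H0 returns (0, (8))
H1 returns (0, (8))
H2 returns ((0, (8)), 6)
H3 returns [((0, (8)), 6)]
= [((0, (8)), 6)]

Answer: [((0, (8)), 6)]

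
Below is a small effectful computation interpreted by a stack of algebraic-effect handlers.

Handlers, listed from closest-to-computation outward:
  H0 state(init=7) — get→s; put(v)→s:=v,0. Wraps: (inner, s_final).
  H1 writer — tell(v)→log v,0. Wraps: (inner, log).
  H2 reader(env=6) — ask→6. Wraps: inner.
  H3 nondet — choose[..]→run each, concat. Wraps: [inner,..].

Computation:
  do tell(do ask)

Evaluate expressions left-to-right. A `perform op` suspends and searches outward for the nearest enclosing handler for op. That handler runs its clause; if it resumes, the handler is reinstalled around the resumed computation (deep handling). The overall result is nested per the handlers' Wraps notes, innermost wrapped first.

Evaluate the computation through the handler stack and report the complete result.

Working:
ask @ H2 ⇒ 6
tell(6) @ H1 ⇒ log+=6
H0 returns (0, 7)
H1 returns ((0, 7), (6))
H2 returns ((0, 7), (6))
H3 returns [((0, 7), (6))]
= [((0, 7), (6))]

Answer: [((0, 7), (6))]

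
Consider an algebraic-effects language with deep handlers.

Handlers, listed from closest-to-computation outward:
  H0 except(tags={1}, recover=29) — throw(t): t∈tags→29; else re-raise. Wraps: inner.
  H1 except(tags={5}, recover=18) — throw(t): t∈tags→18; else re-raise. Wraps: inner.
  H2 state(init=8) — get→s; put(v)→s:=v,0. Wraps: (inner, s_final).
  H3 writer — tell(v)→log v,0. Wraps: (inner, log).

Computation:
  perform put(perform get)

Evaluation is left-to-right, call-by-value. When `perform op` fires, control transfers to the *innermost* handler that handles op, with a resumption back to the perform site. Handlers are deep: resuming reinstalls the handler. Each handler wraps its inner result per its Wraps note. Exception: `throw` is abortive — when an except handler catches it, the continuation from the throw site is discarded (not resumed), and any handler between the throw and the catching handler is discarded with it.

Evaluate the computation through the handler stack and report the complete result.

Step-by-step:
get @ H2 ⇒ 8
put(8) @ H2 ⇒ s:=8
H0 returns 0
H1 returns 0
H2 returns (0, 8)
H3 returns ((0, 8), ())
= ((0, 8), ())

Answer: ((0, 8), ())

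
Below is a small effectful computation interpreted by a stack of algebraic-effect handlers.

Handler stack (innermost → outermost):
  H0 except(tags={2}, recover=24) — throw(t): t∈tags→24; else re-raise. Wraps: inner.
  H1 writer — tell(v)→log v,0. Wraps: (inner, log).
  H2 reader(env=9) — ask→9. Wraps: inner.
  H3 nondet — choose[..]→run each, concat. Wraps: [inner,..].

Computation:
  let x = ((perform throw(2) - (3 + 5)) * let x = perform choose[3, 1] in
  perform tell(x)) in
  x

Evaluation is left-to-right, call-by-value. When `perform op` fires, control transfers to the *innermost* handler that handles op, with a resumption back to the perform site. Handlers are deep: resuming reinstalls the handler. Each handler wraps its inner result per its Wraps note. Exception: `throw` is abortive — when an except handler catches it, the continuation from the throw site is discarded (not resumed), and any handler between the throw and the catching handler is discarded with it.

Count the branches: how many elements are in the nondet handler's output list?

Evaluation trace:
throw(2) @ H0 caught ⇒ 24
H1 returns (24, ())
H2 returns (24, ())
H3 returns [(24, ())]
= [(24, ())]

Answer: 1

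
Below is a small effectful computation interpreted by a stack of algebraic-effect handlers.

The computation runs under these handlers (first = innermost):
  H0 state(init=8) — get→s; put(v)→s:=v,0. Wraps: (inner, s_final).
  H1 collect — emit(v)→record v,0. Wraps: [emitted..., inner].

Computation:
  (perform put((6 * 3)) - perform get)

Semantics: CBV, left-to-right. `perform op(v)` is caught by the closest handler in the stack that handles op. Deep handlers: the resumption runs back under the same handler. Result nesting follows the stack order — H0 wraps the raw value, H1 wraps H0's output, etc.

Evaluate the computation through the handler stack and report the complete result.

Answer: [(-18, 18)]

Working:
put(18) @ H0 ⇒ s:=18
get @ H0 ⇒ 18
H0 returns (-18, 18)
H1 returns [(-18, 18)]
= [(-18, 18)]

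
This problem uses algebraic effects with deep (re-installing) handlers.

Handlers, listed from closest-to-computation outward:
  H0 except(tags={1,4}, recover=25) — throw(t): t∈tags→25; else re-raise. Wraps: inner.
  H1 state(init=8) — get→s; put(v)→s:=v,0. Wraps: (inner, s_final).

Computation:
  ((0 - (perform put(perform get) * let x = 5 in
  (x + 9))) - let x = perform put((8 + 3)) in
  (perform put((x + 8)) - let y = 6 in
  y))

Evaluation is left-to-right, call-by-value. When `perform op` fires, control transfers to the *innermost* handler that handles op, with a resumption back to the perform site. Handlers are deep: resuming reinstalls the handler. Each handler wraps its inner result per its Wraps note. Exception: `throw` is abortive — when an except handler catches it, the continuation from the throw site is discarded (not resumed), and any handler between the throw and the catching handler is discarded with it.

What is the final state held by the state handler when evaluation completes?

Step-by-step:
get @ H1 ⇒ 8
put(8) @ H1 ⇒ s:=8
put(11) @ H1 ⇒ s:=11
put(8) @ H1 ⇒ s:=8
H0 returns 6
H1 returns (6, 8)
= (6, 8)

Answer: 8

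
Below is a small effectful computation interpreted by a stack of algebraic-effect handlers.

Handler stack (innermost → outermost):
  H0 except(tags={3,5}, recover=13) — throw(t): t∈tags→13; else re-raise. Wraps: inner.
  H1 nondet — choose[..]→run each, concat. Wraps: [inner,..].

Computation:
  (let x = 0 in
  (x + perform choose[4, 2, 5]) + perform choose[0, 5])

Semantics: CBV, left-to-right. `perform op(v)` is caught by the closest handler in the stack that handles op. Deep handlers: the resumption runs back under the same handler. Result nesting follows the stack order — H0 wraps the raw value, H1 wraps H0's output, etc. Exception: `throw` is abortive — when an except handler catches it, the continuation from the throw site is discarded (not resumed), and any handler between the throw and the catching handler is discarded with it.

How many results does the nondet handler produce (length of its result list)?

Working:
choose[4, 2, 5] @ H1
  branch[0] choose=4:
    choose[0, 5] @ H1
      branch[0] choose=0:
        H0 returns 4
        H1 returns [4]
      branch[1] choose=5:
        H0 returns 9
        H1 returns [9]
  branch[1] choose=2:
    choose[0, 5] @ H1
      branch[0] choose=0:
        H0 returns 2
        H1 returns [2]
      branch[1] choose=5:
        H0 returns 7
        H1 returns [7]
  branch[2] choose=5:
    choose[0, 5] @ H1
      branch[0] choose=0:
        H0 returns 5
        H1 returns [5]
      branch[1] choose=5:
        H0 returns 10
        H1 returns [10]
= [4, 9, 2, 7, 5, 10]

Answer: 6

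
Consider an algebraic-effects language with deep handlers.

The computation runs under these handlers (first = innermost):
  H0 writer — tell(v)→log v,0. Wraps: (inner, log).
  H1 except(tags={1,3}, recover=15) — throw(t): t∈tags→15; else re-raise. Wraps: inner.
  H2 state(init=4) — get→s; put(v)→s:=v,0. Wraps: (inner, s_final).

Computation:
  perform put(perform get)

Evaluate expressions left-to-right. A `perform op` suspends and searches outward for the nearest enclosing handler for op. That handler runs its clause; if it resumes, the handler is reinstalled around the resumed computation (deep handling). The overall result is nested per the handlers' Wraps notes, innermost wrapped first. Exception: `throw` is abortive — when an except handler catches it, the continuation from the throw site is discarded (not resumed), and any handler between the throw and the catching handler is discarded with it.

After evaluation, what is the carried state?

Step-by-step:
get @ H2 ⇒ 4
put(4) @ H2 ⇒ s:=4
H0 returns (0, ())
H1 returns (0, ())
H2 returns ((0, ()), 4)
= ((0, ()), 4)

Answer: 4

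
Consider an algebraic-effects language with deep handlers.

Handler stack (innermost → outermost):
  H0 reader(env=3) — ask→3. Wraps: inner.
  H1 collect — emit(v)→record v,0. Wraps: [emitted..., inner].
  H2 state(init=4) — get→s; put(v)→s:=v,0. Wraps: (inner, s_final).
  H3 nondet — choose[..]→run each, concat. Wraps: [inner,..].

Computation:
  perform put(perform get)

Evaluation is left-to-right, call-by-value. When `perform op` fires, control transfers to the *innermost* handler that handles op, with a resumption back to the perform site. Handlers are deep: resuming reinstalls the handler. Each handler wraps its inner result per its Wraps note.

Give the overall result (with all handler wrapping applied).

Answer: [([0], 4)]

Evaluation trace:
get @ H2 ⇒ 4
put(4) @ H2 ⇒ s:=4
H0 returns 0
H1 returns [0]
H2 returns ([0], 4)
H3 returns [([0], 4)]
= [([0], 4)]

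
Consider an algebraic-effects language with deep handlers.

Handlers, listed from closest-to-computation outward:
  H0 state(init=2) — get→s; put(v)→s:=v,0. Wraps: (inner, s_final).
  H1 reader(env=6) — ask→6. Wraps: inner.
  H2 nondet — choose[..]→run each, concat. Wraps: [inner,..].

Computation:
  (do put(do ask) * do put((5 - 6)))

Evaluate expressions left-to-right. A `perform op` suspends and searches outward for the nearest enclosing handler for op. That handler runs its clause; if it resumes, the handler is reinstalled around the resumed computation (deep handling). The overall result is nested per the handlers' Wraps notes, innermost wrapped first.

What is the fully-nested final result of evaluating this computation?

Step-by-step:
ask @ H1 ⇒ 6
put(6) @ H0 ⇒ s:=6
put(-1) @ H0 ⇒ s:=-1
H0 returns (0, -1)
H1 returns (0, -1)
H2 returns [(0, -1)]
= [(0, -1)]

Answer: [(0, -1)]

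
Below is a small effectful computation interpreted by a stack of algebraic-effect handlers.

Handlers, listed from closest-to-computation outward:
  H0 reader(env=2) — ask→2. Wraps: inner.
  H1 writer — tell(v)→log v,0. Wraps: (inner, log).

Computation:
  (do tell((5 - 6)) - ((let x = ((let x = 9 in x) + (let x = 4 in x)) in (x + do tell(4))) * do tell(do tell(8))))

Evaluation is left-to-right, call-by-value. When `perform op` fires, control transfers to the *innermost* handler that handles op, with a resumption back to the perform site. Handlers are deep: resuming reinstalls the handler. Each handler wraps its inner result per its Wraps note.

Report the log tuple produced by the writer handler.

Answer: (-1, 4, 8, 0)

Working:
tell(-1) @ H1 ⇒ log+=-1
tell(4) @ H1 ⇒ log+=4
tell(8) @ H1 ⇒ log+=8
tell(0) @ H1 ⇒ log+=0
H0 returns 0
H1 returns (0, (-1, 4, 8, 0))
= (0, (-1, 4, 8, 0))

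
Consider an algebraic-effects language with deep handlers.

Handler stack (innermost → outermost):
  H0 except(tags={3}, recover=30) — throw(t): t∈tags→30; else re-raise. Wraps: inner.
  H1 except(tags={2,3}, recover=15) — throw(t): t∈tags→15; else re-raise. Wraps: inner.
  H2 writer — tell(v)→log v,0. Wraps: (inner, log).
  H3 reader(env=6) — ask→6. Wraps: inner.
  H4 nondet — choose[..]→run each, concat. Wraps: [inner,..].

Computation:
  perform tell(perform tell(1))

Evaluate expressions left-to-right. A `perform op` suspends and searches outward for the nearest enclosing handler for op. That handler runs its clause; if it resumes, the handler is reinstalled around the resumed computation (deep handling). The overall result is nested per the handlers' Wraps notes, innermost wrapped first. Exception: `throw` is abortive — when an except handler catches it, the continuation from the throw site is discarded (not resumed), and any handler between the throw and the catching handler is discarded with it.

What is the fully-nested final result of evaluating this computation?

Working:
tell(1) @ H2 ⇒ log+=1
tell(0) @ H2 ⇒ log+=0
H0 returns 0
H1 returns 0
H2 returns (0, (1, 0))
H3 returns (0, (1, 0))
H4 returns [(0, (1, 0))]
= [(0, (1, 0))]

Answer: [(0, (1, 0))]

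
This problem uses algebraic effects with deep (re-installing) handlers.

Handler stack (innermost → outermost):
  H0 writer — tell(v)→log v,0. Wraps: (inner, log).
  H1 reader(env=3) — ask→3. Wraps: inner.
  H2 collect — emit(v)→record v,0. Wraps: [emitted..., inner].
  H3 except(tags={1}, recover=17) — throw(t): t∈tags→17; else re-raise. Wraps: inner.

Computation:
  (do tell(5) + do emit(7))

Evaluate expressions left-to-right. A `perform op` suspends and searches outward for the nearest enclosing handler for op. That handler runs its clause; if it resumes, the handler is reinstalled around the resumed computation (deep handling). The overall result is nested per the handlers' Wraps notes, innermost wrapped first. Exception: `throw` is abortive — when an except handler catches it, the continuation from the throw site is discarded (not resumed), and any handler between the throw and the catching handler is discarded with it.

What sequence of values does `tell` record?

Working:
tell(5) @ H0 ⇒ log+=5
emit(7) @ H2 ⇒ out+=7
H0 returns (0, (5))
H1 returns (0, (5))
H2 returns [7, (0, (5))]
H3 returns [7, (0, (5))]
= [7, (0, (5))]

Answer: (5)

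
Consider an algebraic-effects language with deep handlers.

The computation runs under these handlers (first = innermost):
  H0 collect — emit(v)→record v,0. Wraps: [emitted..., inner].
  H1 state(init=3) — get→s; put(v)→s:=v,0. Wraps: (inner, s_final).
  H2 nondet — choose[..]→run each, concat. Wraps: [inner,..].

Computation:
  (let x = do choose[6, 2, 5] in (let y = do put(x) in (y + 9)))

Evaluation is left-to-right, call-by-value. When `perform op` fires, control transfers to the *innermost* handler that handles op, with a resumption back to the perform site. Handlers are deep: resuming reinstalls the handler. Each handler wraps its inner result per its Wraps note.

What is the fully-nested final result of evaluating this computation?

Answer: [([9], 6), ([9], 2), ([9], 5)]

Working:
choose[6, 2, 5] @ H2
  branch[0] choose=6:
    put(6) @ H1 ⇒ s:=6
    H0 returns [9]
    H1 returns ([9], 6)
    H2 returns [([9], 6)]
  branch[1] choose=2:
    put(2) @ H1 ⇒ s:=2
    H0 returns [9]
    H1 returns ([9], 2)
    H2 returns [([9], 2)]
  branch[2] choose=5:
    put(5) @ H1 ⇒ s:=5
    H0 returns [9]
    H1 returns ([9], 5)
    H2 returns [([9], 5)]
= [([9], 6), ([9], 2), ([9], 5)]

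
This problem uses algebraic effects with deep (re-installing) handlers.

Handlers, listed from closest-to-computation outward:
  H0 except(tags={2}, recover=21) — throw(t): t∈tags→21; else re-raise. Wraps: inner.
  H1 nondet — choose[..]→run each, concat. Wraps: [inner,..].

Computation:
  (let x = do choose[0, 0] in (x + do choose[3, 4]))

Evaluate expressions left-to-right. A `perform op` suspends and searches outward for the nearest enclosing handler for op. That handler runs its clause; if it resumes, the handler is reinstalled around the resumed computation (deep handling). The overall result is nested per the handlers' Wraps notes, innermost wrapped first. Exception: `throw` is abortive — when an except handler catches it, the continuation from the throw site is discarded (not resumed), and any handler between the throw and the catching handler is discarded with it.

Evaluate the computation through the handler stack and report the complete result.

Answer: [3, 4, 3, 4]

Evaluation trace:
choose[0, 0] @ H1
  branch[0] choose=0:
    choose[3, 4] @ H1
      branch[0] choose=3:
        H0 returns 3
        H1 returns [3]
      branch[1] choose=4:
        H0 returns 4
        H1 returns [4]
  branch[1] choose=0:
    choose[3, 4] @ H1
      branch[0] choose=3:
        H0 returns 3
        H1 returns [3]
      branch[1] choose=4:
        H0 returns 4
        H1 returns [4]
= [3, 4, 3, 4]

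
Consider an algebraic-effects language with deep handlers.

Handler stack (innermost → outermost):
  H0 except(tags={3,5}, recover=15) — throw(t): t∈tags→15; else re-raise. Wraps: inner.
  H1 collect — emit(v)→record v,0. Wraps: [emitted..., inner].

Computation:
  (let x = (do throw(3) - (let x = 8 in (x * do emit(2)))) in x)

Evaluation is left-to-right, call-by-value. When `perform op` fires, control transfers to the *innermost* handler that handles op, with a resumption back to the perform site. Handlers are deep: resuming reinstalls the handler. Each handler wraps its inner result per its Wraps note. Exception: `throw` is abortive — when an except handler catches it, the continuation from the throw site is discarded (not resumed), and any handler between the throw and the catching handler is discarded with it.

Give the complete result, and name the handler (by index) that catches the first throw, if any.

Step-by-step:
throw(3) @ H0 caught ⇒ 15
H1 returns [15]
= [15]

Answer: [15] ; first throw caught by: H0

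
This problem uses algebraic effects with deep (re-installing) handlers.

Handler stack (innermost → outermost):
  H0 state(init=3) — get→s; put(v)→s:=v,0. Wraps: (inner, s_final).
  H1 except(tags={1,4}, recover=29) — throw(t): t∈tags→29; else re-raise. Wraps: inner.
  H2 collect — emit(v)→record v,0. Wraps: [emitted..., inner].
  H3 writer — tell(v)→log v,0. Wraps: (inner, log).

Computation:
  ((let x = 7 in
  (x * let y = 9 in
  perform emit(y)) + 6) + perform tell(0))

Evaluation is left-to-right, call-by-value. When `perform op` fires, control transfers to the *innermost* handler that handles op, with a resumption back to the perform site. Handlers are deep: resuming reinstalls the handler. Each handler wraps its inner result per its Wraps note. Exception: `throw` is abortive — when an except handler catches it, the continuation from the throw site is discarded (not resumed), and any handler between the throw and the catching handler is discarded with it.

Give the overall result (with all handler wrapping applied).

Answer: ([9, (6, 3)], (0))

Evaluation trace:
emit(9) @ H2 ⇒ out+=9
tell(0) @ H3 ⇒ log+=0
H0 returns (6, 3)
H1 returns (6, 3)
H2 returns [9, (6, 3)]
H3 returns ([9, (6, 3)], (0))
= ([9, (6, 3)], (0))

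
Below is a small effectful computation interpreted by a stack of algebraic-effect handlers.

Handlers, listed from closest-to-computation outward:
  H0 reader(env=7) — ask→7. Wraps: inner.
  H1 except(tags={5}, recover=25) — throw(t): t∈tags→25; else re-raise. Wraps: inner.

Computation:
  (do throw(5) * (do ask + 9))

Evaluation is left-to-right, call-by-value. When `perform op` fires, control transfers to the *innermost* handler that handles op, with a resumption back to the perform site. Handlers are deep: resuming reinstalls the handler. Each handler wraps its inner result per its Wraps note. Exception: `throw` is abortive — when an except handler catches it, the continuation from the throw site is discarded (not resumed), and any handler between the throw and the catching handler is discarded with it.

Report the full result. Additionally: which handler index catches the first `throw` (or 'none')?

Step-by-step:
throw(5) @ H1 caught ⇒ 25
= 25

Answer: 25 ; first throw caught by: H1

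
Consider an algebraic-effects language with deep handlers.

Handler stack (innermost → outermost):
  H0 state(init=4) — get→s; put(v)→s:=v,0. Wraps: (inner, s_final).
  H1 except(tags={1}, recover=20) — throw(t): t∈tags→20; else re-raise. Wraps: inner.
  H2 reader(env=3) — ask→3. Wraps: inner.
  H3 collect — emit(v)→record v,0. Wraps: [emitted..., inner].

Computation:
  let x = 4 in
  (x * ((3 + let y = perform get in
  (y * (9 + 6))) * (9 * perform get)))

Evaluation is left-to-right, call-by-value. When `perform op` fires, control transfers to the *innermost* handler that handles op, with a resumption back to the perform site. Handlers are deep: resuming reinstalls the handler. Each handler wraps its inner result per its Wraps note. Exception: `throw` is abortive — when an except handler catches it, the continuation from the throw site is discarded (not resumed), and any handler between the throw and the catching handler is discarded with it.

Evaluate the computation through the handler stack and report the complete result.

Answer: [(9072, 4)]

Step-by-step:
get @ H0 ⇒ 4
get @ H0 ⇒ 4
H0 returns (9072, 4)
H1 returns (9072, 4)
H2 returns (9072, 4)
H3 returns [(9072, 4)]
= [(9072, 4)]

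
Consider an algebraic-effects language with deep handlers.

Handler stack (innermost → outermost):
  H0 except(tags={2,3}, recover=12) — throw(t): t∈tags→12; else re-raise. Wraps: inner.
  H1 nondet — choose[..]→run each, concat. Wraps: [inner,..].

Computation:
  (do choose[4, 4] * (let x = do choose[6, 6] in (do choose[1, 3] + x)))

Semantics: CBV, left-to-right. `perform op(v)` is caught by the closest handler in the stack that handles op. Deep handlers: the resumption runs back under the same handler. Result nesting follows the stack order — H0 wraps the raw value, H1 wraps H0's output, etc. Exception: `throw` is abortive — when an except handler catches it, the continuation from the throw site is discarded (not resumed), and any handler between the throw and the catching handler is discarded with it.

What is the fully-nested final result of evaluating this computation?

Answer: [28, 36, 28, 36, 28, 36, 28, 36]

Working:
choose[4, 4] @ H1
  branch[0] choose=4:
    choose[6, 6] @ H1
      branch[0] choose=6:
        choose[1, 3] @ H1
          branch[0] choose=1:
            H0 returns 28
            H1 returns [28]
          branch[1] choose=3:
            H0 returns 36
            H1 returns [36]
      branch[1] choose=6:
        choose[1, 3] @ H1
          branch[0] choose=1:
            H0 returns 28
            H1 returns [28]
          branch[1] choose=3:
            H0 returns 36
            H1 returns [36]
  branch[1] choose=4:
    choose[6, 6] @ H1
      branch[0] choose=6:
        choose[1, 3] @ H1
          branch[0] choose=1:
            H0 returns 28
            H1 returns [28]
          branch[1] choose=3:
            H0 returns 36
            H1 returns [36]
      branch[1] choose=6:
        choose[1, 3] @ H1
          branch[0] choose=1:
            H0 returns 28
            H1 returns [28]
          branch[1] choose=3:
            H0 returns 36
            H1 returns [36]
= [28, 36, 28, 36, 28, 36, 28, 36]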